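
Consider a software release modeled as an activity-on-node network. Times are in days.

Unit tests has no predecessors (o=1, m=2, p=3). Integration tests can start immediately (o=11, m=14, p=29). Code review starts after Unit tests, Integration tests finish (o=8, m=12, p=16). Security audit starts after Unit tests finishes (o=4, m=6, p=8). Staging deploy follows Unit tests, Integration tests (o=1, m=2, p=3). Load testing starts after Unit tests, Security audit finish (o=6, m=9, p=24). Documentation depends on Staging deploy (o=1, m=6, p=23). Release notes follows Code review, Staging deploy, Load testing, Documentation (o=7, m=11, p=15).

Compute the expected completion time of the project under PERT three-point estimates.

39 days

te_Unit tests = (1 + 4·2 + 3)/6 = 12/6 = 2
te_Integration tests = (11 + 4·14 + 29)/6 = 96/6 = 16
te_Code review = (8 + 4·12 + 16)/6 = 72/6 = 12
te_Security audit = (4 + 4·6 + 8)/6 = 36/6 = 6
te_Staging deploy = (1 + 4·2 + 3)/6 = 12/6 = 2
te_Load testing = (6 + 4·9 + 24)/6 = 66/6 = 11
te_Documentation = (1 + 4·6 + 23)/6 = 48/6 = 8
te_Release notes = (7 + 4·11 + 15)/6 = 66/6 = 11

Forward pass:
ES_Unit tests = 0; EF_Unit tests = 2
ES_Integration tests = 0; EF_Integration tests = 16
ES_Code review = max(EF_Unit tests=2, EF_Integration tests=16) = 16; EF_Code review = 16+12 = 28
ES_Security audit = 2; EF_Security audit = 2+6 = 8
ES_Staging deploy = max(EF_Unit tests=2, EF_Integration tests=16) = 16; EF_Staging deploy = 16+2 = 18
ES_Load testing = max(EF_Unit tests=2, EF_Security audit=8) = 8; EF_Load testing = 8+11 = 19
ES_Documentation = 18; EF_Documentation = 18+8 = 26
ES_Release notes = max(EF_Code review=28, EF_Staging deploy=18, EF_Load testing=19, EF_Documentation=26) = 28; EF_Release notes = 28+11 = 39
Expected project duration μ = 39 days. Critical path: Integration tests → Code review → Release notes.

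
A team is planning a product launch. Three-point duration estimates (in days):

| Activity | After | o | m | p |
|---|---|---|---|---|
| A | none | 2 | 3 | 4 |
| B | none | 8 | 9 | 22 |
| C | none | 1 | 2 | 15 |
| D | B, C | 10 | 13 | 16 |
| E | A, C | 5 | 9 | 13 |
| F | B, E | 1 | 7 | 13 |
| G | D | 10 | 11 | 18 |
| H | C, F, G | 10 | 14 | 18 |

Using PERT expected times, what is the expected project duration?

50 days

te_A = (2 + 4·3 + 4)/6 = 18/6 = 3
te_B = (8 + 4·9 + 22)/6 = 66/6 = 11
te_C = (1 + 4·2 + 15)/6 = 24/6 = 4
te_D = (10 + 4·13 + 16)/6 = 78/6 = 13
te_E = (5 + 4·9 + 13)/6 = 54/6 = 9
te_F = (1 + 4·7 + 13)/6 = 42/6 = 7
te_G = (10 + 4·11 + 18)/6 = 72/6 = 12
te_H = (10 + 4·14 + 18)/6 = 84/6 = 14

Forward pass:
ES_A = 0; EF_A = 3
ES_B = 0; EF_B = 11
ES_C = 0; EF_C = 4
ES_D = max(EF_B=11, EF_C=4) = 11; EF_D = 11+13 = 24
ES_E = max(EF_A=3, EF_C=4) = 4; EF_E = 4+9 = 13
ES_F = max(EF_B=11, EF_E=13) = 13; EF_F = 13+7 = 20
ES_G = 24; EF_G = 24+12 = 36
ES_H = max(EF_C=4, EF_F=20, EF_G=36) = 36; EF_H = 36+14 = 50
Expected project duration μ = 50 days. Critical path: B → D → G → H.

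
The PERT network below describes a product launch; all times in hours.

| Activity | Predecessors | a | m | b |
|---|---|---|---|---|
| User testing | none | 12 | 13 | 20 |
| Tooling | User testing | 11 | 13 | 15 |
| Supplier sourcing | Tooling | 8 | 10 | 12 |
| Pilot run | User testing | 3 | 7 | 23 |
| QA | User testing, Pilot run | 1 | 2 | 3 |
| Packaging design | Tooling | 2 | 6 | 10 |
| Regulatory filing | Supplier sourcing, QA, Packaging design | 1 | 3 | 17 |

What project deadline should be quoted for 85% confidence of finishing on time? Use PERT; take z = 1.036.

te_User testing = (12 + 4·13 + 20)/6 = 84/6 = 14; σ²_User testing = ((20−12)/6)² = 1.778
te_Tooling = (11 + 4·13 + 15)/6 = 78/6 = 13; σ²_Tooling = ((15−11)/6)² = 0.444
te_Supplier sourcing = (8 + 4·10 + 12)/6 = 60/6 = 10; σ²_Supplier sourcing = ((12−8)/6)² = 0.444
te_Pilot run = (3 + 4·7 + 23)/6 = 54/6 = 9; σ²_Pilot run = ((23−3)/6)² = 11.111
te_QA = (1 + 4·2 + 3)/6 = 12/6 = 2; σ²_QA = ((3−1)/6)² = 0.111
te_Packaging design = (2 + 4·6 + 10)/6 = 36/6 = 6; σ²_Packaging design = ((10−2)/6)² = 1.778
te_Regulatory filing = (1 + 4·3 + 17)/6 = 30/6 = 5; σ²_Regulatory filing = ((17−1)/6)² = 7.111

Forward pass:
ES_User testing = 0; EF_User testing = 14
ES_Tooling = 14; EF_Tooling = 14+13 = 27
ES_Supplier sourcing = 27; EF_Supplier sourcing = 27+10 = 37
ES_Pilot run = 14; EF_Pilot run = 14+9 = 23
ES_QA = max(EF_User testing=14, EF_Pilot run=23) = 23; EF_QA = 23+2 = 25
ES_Packaging design = 27; EF_Packaging design = 27+6 = 33
ES_Regulatory filing = max(EF_Supplier sourcing=37, EF_QA=25, EF_Packaging design=33) = 37; EF_Regulatory filing = 37+5 = 42
Expected project duration μ = 42 hours. Critical path: User testing → Tooling → Supplier sourcing → Regulatory filing.

Variance along critical path = 1.778 + 0.444 + 0.444 + 7.111 = 9.778; σ = 3.127 hours.
D = μ + z·σ = 42 + 1.036·3.127 = 45.2 hours

45.2 hours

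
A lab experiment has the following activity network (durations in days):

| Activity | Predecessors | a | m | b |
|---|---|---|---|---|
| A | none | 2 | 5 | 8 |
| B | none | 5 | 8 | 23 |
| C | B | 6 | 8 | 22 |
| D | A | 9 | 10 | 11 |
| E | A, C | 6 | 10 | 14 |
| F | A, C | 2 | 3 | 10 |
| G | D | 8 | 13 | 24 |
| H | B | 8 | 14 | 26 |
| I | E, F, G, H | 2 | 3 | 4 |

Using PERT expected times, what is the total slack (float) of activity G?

1 days

te_A = (2 + 4·5 + 8)/6 = 30/6 = 5
te_B = (5 + 4·8 + 23)/6 = 60/6 = 10
te_C = (6 + 4·8 + 22)/6 = 60/6 = 10
te_D = (9 + 4·10 + 11)/6 = 60/6 = 10
te_E = (6 + 4·10 + 14)/6 = 60/6 = 10
te_F = (2 + 4·3 + 10)/6 = 24/6 = 4
te_G = (8 + 4·13 + 24)/6 = 84/6 = 14
te_H = (8 + 4·14 + 26)/6 = 90/6 = 15
te_I = (2 + 4·3 + 4)/6 = 18/6 = 3

Forward pass:
ES_A = 0; EF_A = 5
ES_B = 0; EF_B = 10
ES_C = 10; EF_C = 10+10 = 20
ES_D = 5; EF_D = 5+10 = 15
ES_E = max(EF_A=5, EF_C=20) = 20; EF_E = 20+10 = 30
ES_F = max(EF_A=5, EF_C=20) = 20; EF_F = 20+4 = 24
ES_G = 15; EF_G = 15+14 = 29
ES_H = 10; EF_H = 10+15 = 25
ES_I = max(EF_E=30, EF_F=24, EF_G=29, EF_H=25) = 30; EF_I = 30+3 = 33
Expected project duration μ = 33 days. Critical path: B → C → E → I.

Backward pass:
LF_I = 33; LS_I = 33−3 = 30
LF_H = LS_I = 30; LS_H = 30−15 = 15
LF_G = LS_I = 30; LS_G = 30−14 = 16
LF_F = LS_I = 30; LS_F = 30−4 = 26
LF_E = LS_I = 30; LS_E = 30−10 = 20
LF_D = LS_G = 16; LS_D = 16−10 = 6
LF_C = min(LS_E=20, LS_F=26) = 20; LS_C = 20−10 = 10
LF_B = min(LS_C=10, LS_H=15) = 10; LS_B = 10−10 = 0
LF_A = min(LS_D=6, LS_E=20, LS_F=26) = 6; LS_A = 6−5 = 1
Slack_G = LS_G − ES_G = 16 − 15 = 1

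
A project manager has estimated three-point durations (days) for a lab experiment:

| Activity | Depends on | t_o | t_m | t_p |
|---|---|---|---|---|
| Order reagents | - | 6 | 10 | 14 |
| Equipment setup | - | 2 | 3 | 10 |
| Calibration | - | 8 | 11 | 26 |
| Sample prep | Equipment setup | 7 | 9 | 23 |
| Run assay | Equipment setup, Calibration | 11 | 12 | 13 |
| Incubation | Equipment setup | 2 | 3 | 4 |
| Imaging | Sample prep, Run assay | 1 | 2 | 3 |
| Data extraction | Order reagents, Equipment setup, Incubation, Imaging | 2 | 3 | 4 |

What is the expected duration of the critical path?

30 days

te_Order reagents = (6 + 4·10 + 14)/6 = 60/6 = 10
te_Equipment setup = (2 + 4·3 + 10)/6 = 24/6 = 4
te_Calibration = (8 + 4·11 + 26)/6 = 78/6 = 13
te_Sample prep = (7 + 4·9 + 23)/6 = 66/6 = 11
te_Run assay = (11 + 4·12 + 13)/6 = 72/6 = 12
te_Incubation = (2 + 4·3 + 4)/6 = 18/6 = 3
te_Imaging = (1 + 4·2 + 3)/6 = 12/6 = 2
te_Data extraction = (2 + 4·3 + 4)/6 = 18/6 = 3

Forward pass:
ES_Order reagents = 0; EF_Order reagents = 10
ES_Equipment setup = 0; EF_Equipment setup = 4
ES_Calibration = 0; EF_Calibration = 13
ES_Sample prep = 4; EF_Sample prep = 4+11 = 15
ES_Run assay = max(EF_Equipment setup=4, EF_Calibration=13) = 13; EF_Run assay = 13+12 = 25
ES_Incubation = 4; EF_Incubation = 4+3 = 7
ES_Imaging = max(EF_Sample prep=15, EF_Run assay=25) = 25; EF_Imaging = 25+2 = 27
ES_Data extraction = max(EF_Order reagents=10, EF_Equipment setup=4, EF_Incubation=7, EF_Imaging=27) = 27; EF_Data extraction = 27+3 = 30
Expected project duration μ = 30 days. Critical path: Calibration → Run assay → Imaging → Data extraction.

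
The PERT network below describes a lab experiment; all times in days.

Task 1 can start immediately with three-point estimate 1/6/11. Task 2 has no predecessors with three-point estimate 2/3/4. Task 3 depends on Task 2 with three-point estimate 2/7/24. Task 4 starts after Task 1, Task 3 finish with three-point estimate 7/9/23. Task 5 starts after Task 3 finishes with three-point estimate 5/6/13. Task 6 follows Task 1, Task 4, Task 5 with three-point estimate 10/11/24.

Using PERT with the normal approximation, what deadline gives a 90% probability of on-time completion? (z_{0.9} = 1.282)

te_Task 1 = (1 + 4·6 + 11)/6 = 36/6 = 6; σ²_Task 1 = ((11−1)/6)² = 2.778
te_Task 2 = (2 + 4·3 + 4)/6 = 18/6 = 3; σ²_Task 2 = ((4−2)/6)² = 0.111
te_Task 3 = (2 + 4·7 + 24)/6 = 54/6 = 9; σ²_Task 3 = ((24−2)/6)² = 13.444
te_Task 4 = (7 + 4·9 + 23)/6 = 66/6 = 11; σ²_Task 4 = ((23−7)/6)² = 7.111
te_Task 5 = (5 + 4·6 + 13)/6 = 42/6 = 7; σ²_Task 5 = ((13−5)/6)² = 1.778
te_Task 6 = (10 + 4·11 + 24)/6 = 78/6 = 13; σ²_Task 6 = ((24−10)/6)² = 5.444

Forward pass:
ES_Task 1 = 0; EF_Task 1 = 6
ES_Task 2 = 0; EF_Task 2 = 3
ES_Task 3 = 3; EF_Task 3 = 3+9 = 12
ES_Task 4 = max(EF_Task 1=6, EF_Task 3=12) = 12; EF_Task 4 = 12+11 = 23
ES_Task 5 = 12; EF_Task 5 = 12+7 = 19
ES_Task 6 = max(EF_Task 1=6, EF_Task 4=23, EF_Task 5=19) = 23; EF_Task 6 = 23+13 = 36
Expected project duration μ = 36 days. Critical path: Task 2 → Task 3 → Task 4 → Task 6.

Variance along critical path = 0.111 + 13.444 + 7.111 + 5.444 = 26.111; σ = 5.110 days.
D = μ + z·σ = 36 + 1.282·5.110 = 42.6 days

42.6 days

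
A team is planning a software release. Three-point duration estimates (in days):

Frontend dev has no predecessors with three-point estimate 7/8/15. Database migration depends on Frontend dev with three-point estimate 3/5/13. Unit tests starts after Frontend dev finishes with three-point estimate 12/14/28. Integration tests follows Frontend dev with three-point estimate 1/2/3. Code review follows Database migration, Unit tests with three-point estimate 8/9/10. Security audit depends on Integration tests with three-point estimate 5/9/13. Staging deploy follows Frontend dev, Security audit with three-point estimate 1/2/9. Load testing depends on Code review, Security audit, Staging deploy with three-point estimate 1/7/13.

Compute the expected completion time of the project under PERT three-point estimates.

te_Frontend dev = (7 + 4·8 + 15)/6 = 54/6 = 9
te_Database migration = (3 + 4·5 + 13)/6 = 36/6 = 6
te_Unit tests = (12 + 4·14 + 28)/6 = 96/6 = 16
te_Integration tests = (1 + 4·2 + 3)/6 = 12/6 = 2
te_Code review = (8 + 4·9 + 10)/6 = 54/6 = 9
te_Security audit = (5 + 4·9 + 13)/6 = 54/6 = 9
te_Staging deploy = (1 + 4·2 + 9)/6 = 18/6 = 3
te_Load testing = (1 + 4·7 + 13)/6 = 42/6 = 7

Forward pass:
ES_Frontend dev = 0; EF_Frontend dev = 9
ES_Database migration = 9; EF_Database migration = 9+6 = 15
ES_Unit tests = 9; EF_Unit tests = 9+16 = 25
ES_Integration tests = 9; EF_Integration tests = 9+2 = 11
ES_Code review = max(EF_Database migration=15, EF_Unit tests=25) = 25; EF_Code review = 25+9 = 34
ES_Security audit = 11; EF_Security audit = 11+9 = 20
ES_Staging deploy = max(EF_Frontend dev=9, EF_Security audit=20) = 20; EF_Staging deploy = 20+3 = 23
ES_Load testing = max(EF_Code review=34, EF_Security audit=20, EF_Staging deploy=23) = 34; EF_Load testing = 34+7 = 41
Expected project duration μ = 41 days. Critical path: Frontend dev → Unit tests → Code review → Load testing.

41 days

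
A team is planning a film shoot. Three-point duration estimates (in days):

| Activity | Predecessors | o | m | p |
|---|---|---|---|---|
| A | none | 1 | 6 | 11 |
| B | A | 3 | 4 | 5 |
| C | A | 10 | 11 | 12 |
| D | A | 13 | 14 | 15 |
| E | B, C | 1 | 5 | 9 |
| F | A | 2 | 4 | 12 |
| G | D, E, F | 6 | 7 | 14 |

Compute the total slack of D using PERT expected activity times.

te_A = (1 + 4·6 + 11)/6 = 36/6 = 6
te_B = (3 + 4·4 + 5)/6 = 24/6 = 4
te_C = (10 + 4·11 + 12)/6 = 66/6 = 11
te_D = (13 + 4·14 + 15)/6 = 84/6 = 14
te_E = (1 + 4·5 + 9)/6 = 30/6 = 5
te_F = (2 + 4·4 + 12)/6 = 30/6 = 5
te_G = (6 + 4·7 + 14)/6 = 48/6 = 8

Forward pass:
ES_A = 0; EF_A = 6
ES_B = 6; EF_B = 6+4 = 10
ES_C = 6; EF_C = 6+11 = 17
ES_D = 6; EF_D = 6+14 = 20
ES_E = max(EF_B=10, EF_C=17) = 17; EF_E = 17+5 = 22
ES_F = 6; EF_F = 6+5 = 11
ES_G = max(EF_D=20, EF_E=22, EF_F=11) = 22; EF_G = 22+8 = 30
Expected project duration μ = 30 days. Critical path: A → C → E → G.

Backward pass:
LF_G = 30; LS_G = 30−8 = 22
LF_F = LS_G = 22; LS_F = 22−5 = 17
LF_E = LS_G = 22; LS_E = 22−5 = 17
LF_D = LS_G = 22; LS_D = 22−14 = 8
LF_C = LS_E = 17; LS_C = 17−11 = 6
LF_B = LS_E = 17; LS_B = 17−4 = 13
LF_A = min(LS_B=13, LS_C=6, LS_D=8, LS_F=17) = 6; LS_A = 6−6 = 0
Slack_D = LS_D − ES_D = 8 − 6 = 2

2 days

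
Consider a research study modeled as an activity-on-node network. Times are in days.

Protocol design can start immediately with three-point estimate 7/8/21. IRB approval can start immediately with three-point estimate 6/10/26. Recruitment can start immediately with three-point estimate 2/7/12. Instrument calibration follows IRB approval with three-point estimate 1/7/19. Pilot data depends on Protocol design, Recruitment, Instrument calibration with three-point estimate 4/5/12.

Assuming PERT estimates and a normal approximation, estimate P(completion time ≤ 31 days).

te_Protocol design = (7 + 4·8 + 21)/6 = 60/6 = 10; σ²_Protocol design = ((21−7)/6)² = 5.444
te_IRB approval = (6 + 4·10 + 26)/6 = 72/6 = 12; σ²_IRB approval = ((26−6)/6)² = 11.111
te_Recruitment = (2 + 4·7 + 12)/6 = 42/6 = 7; σ²_Recruitment = ((12−2)/6)² = 2.778
te_Instrument calibration = (1 + 4·7 + 19)/6 = 48/6 = 8; σ²_Instrument calibration = ((19−1)/6)² = 9.000
te_Pilot data = (4 + 4·5 + 12)/6 = 36/6 = 6; σ²_Pilot data = ((12−4)/6)² = 1.778

Forward pass:
ES_Protocol design = 0; EF_Protocol design = 10
ES_IRB approval = 0; EF_IRB approval = 12
ES_Recruitment = 0; EF_Recruitment = 7
ES_Instrument calibration = 12; EF_Instrument calibration = 12+8 = 20
ES_Pilot data = max(EF_Protocol design=10, EF_Recruitment=7, EF_Instrument calibration=20) = 20; EF_Pilot data = 20+6 = 26
Expected project duration μ = 26 days. Critical path: IRB approval → Instrument calibration → Pilot data.

Variance along critical path = 11.111 + 9.000 + 1.778 = 21.889; σ = √21.889 = 4.679 days.
Z = (31 − 26) / 4.679 = 1.069
P(T ≤ 31) = Φ(1.069) ≈ 0.857

0.857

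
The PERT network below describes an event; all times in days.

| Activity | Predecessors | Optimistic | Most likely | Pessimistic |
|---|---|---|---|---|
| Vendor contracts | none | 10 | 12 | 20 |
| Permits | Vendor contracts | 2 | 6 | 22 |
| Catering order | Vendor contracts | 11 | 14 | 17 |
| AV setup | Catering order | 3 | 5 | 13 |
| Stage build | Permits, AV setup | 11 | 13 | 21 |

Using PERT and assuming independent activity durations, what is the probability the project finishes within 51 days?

0.905

te_Vendor contracts = (10 + 4·12 + 20)/6 = 78/6 = 13; σ²_Vendor contracts = ((20−10)/6)² = 2.778
te_Permits = (2 + 4·6 + 22)/6 = 48/6 = 8; σ²_Permits = ((22−2)/6)² = 11.111
te_Catering order = (11 + 4·14 + 17)/6 = 84/6 = 14; σ²_Catering order = ((17−11)/6)² = 1.000
te_AV setup = (3 + 4·5 + 13)/6 = 36/6 = 6; σ²_AV setup = ((13−3)/6)² = 2.778
te_Stage build = (11 + 4·13 + 21)/6 = 84/6 = 14; σ²_Stage build = ((21−11)/6)² = 2.778

Forward pass:
ES_Vendor contracts = 0; EF_Vendor contracts = 13
ES_Permits = 13; EF_Permits = 13+8 = 21
ES_Catering order = 13; EF_Catering order = 13+14 = 27
ES_AV setup = 27; EF_AV setup = 27+6 = 33
ES_Stage build = max(EF_Permits=21, EF_AV setup=33) = 33; EF_Stage build = 33+14 = 47
Expected project duration μ = 47 days. Critical path: Vendor contracts → Catering order → AV setup → Stage build.

Variance along critical path = 2.778 + 1.000 + 2.778 + 2.778 = 9.333; σ = √9.333 = 3.055 days.
Z = (51 − 47) / 3.055 = 1.309
P(T ≤ 51) = Φ(1.309) ≈ 0.905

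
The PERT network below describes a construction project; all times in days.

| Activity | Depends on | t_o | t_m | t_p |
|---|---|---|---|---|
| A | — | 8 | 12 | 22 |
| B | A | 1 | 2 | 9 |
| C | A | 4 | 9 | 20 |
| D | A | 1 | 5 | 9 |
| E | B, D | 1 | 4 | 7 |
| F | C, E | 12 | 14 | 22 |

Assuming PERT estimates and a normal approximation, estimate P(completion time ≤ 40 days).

te_A = (8 + 4·12 + 22)/6 = 78/6 = 13; σ²_A = ((22−8)/6)² = 5.444
te_B = (1 + 4·2 + 9)/6 = 18/6 = 3; σ²_B = ((9−1)/6)² = 1.778
te_C = (4 + 4·9 + 20)/6 = 60/6 = 10; σ²_C = ((20−4)/6)² = 7.111
te_D = (1 + 4·5 + 9)/6 = 30/6 = 5; σ²_D = ((9−1)/6)² = 1.778
te_E = (1 + 4·4 + 7)/6 = 24/6 = 4; σ²_E = ((7−1)/6)² = 1.000
te_F = (12 + 4·14 + 22)/6 = 90/6 = 15; σ²_F = ((22−12)/6)² = 2.778

Forward pass:
ES_A = 0; EF_A = 13
ES_B = 13; EF_B = 13+3 = 16
ES_C = 13; EF_C = 13+10 = 23
ES_D = 13; EF_D = 13+5 = 18
ES_E = max(EF_B=16, EF_D=18) = 18; EF_E = 18+4 = 22
ES_F = max(EF_C=23, EF_E=22) = 23; EF_F = 23+15 = 38
Expected project duration μ = 38 days. Critical path: A → C → F.

Variance along critical path = 5.444 + 7.111 + 2.778 = 15.333; σ = √15.333 = 3.916 days.
Z = (40 − 38) / 3.916 = 0.511
P(T ≤ 40) = Φ(0.511) ≈ 0.695

0.695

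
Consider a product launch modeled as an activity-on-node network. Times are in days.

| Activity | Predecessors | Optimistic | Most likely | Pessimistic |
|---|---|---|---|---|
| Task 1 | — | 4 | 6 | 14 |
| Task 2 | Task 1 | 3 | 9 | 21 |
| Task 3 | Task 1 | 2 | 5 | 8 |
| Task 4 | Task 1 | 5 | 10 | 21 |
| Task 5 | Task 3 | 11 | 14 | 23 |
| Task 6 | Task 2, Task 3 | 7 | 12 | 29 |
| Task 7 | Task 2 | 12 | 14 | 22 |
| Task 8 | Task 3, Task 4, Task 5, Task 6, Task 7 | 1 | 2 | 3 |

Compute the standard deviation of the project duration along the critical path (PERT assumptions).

3.83 days

te_Task 1 = (4 + 4·6 + 14)/6 = 42/6 = 7; σ²_Task 1 = ((14−4)/6)² = 2.778
te_Task 2 = (3 + 4·9 + 21)/6 = 60/6 = 10; σ²_Task 2 = ((21−3)/6)² = 9.000
te_Task 3 = (2 + 4·5 + 8)/6 = 30/6 = 5; σ²_Task 3 = ((8−2)/6)² = 1.000
te_Task 4 = (5 + 4·10 + 21)/6 = 66/6 = 11; σ²_Task 4 = ((21−5)/6)² = 7.111
te_Task 5 = (11 + 4·14 + 23)/6 = 90/6 = 15; σ²_Task 5 = ((23−11)/6)² = 4.000
te_Task 6 = (7 + 4·12 + 29)/6 = 84/6 = 14; σ²_Task 6 = ((29−7)/6)² = 13.444
te_Task 7 = (12 + 4·14 + 22)/6 = 90/6 = 15; σ²_Task 7 = ((22−12)/6)² = 2.778
te_Task 8 = (1 + 4·2 + 3)/6 = 12/6 = 2; σ²_Task 8 = ((3−1)/6)² = 0.111

Forward pass:
ES_Task 1 = 0; EF_Task 1 = 7
ES_Task 2 = 7; EF_Task 2 = 7+10 = 17
ES_Task 3 = 7; EF_Task 3 = 7+5 = 12
ES_Task 4 = 7; EF_Task 4 = 7+11 = 18
ES_Task 5 = 12; EF_Task 5 = 12+15 = 27
ES_Task 6 = max(EF_Task 2=17, EF_Task 3=12) = 17; EF_Task 6 = 17+14 = 31
ES_Task 7 = 17; EF_Task 7 = 17+15 = 32
ES_Task 8 = max(EF_Task 3=12, EF_Task 4=18, EF_Task 5=27, EF_Task 6=31, EF_Task 7=32) = 32; EF_Task 8 = 32+2 = 34
Expected project duration μ = 34 days. Critical path: Task 1 → Task 2 → Task 7 → Task 8.

Variance along critical path = 2.778 + 9.000 + 2.778 + 0.111 = 14.667
σ = √14.667 = 3.830 days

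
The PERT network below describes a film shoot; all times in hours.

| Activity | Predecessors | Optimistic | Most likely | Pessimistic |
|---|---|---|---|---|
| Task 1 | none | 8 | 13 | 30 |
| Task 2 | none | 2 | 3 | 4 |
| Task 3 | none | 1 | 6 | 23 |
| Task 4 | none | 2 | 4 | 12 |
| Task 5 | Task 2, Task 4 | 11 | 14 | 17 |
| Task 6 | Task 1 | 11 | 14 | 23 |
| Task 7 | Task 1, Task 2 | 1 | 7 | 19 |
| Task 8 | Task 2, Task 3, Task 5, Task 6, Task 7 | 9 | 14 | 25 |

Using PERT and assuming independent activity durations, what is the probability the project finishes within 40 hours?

te_Task 1 = (8 + 4·13 + 30)/6 = 90/6 = 15; σ²_Task 1 = ((30−8)/6)² = 13.444
te_Task 2 = (2 + 4·3 + 4)/6 = 18/6 = 3; σ²_Task 2 = ((4−2)/6)² = 0.111
te_Task 3 = (1 + 4·6 + 23)/6 = 48/6 = 8; σ²_Task 3 = ((23−1)/6)² = 13.444
te_Task 4 = (2 + 4·4 + 12)/6 = 30/6 = 5; σ²_Task 4 = ((12−2)/6)² = 2.778
te_Task 5 = (11 + 4·14 + 17)/6 = 84/6 = 14; σ²_Task 5 = ((17−11)/6)² = 1.000
te_Task 6 = (11 + 4·14 + 23)/6 = 90/6 = 15; σ²_Task 6 = ((23−11)/6)² = 4.000
te_Task 7 = (1 + 4·7 + 19)/6 = 48/6 = 8; σ²_Task 7 = ((19−1)/6)² = 9.000
te_Task 8 = (9 + 4·14 + 25)/6 = 90/6 = 15; σ²_Task 8 = ((25−9)/6)² = 7.111

Forward pass:
ES_Task 1 = 0; EF_Task 1 = 15
ES_Task 2 = 0; EF_Task 2 = 3
ES_Task 3 = 0; EF_Task 3 = 8
ES_Task 4 = 0; EF_Task 4 = 5
ES_Task 5 = max(EF_Task 2=3, EF_Task 4=5) = 5; EF_Task 5 = 5+14 = 19
ES_Task 6 = 15; EF_Task 6 = 15+15 = 30
ES_Task 7 = max(EF_Task 1=15, EF_Task 2=3) = 15; EF_Task 7 = 15+8 = 23
ES_Task 8 = max(EF_Task 2=3, EF_Task 3=8, EF_Task 5=19, EF_Task 6=30, EF_Task 7=23) = 30; EF_Task 8 = 30+15 = 45
Expected project duration μ = 45 hours. Critical path: Task 1 → Task 6 → Task 8.

Variance along critical path = 13.444 + 4.000 + 7.111 = 24.556; σ = √24.556 = 4.955 hours.
Z = (40 − 45) / 4.955 = -1.009
P(T ≤ 40) = Φ(-1.009) ≈ 0.156

0.156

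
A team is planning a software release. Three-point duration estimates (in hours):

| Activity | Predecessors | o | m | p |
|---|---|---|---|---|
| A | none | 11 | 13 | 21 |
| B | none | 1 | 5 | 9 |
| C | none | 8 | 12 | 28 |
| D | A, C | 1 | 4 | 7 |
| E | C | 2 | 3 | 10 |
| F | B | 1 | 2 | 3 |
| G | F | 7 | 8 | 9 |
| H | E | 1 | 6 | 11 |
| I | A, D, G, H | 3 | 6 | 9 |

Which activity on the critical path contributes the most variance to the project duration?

C

te_A = (11 + 4·13 + 21)/6 = 84/6 = 14; σ²_A = ((21−11)/6)² = 2.778
te_B = (1 + 4·5 + 9)/6 = 30/6 = 5; σ²_B = ((9−1)/6)² = 1.778
te_C = (8 + 4·12 + 28)/6 = 84/6 = 14; σ²_C = ((28−8)/6)² = 11.111
te_D = (1 + 4·4 + 7)/6 = 24/6 = 4; σ²_D = ((7−1)/6)² = 1.000
te_E = (2 + 4·3 + 10)/6 = 24/6 = 4; σ²_E = ((10−2)/6)² = 1.778
te_F = (1 + 4·2 + 3)/6 = 12/6 = 2; σ²_F = ((3−1)/6)² = 0.111
te_G = (7 + 4·8 + 9)/6 = 48/6 = 8; σ²_G = ((9−7)/6)² = 0.111
te_H = (1 + 4·6 + 11)/6 = 36/6 = 6; σ²_H = ((11−1)/6)² = 2.778
te_I = (3 + 4·6 + 9)/6 = 36/6 = 6; σ²_I = ((9−3)/6)² = 1.000

Forward pass:
ES_A = 0; EF_A = 14
ES_B = 0; EF_B = 5
ES_C = 0; EF_C = 14
ES_D = max(EF_A=14, EF_C=14) = 14; EF_D = 14+4 = 18
ES_E = 14; EF_E = 14+4 = 18
ES_F = 5; EF_F = 5+2 = 7
ES_G = 7; EF_G = 7+8 = 15
ES_H = 18; EF_H = 18+6 = 24
ES_I = max(EF_A=14, EF_D=18, EF_G=15, EF_H=24) = 24; EF_I = 24+6 = 30
Expected project duration μ = 30 hours. Critical path: C → E → H → I.

Variances on critical path: σ²_C=11.111, σ²_E=1.778, σ²_H=2.778, σ²_I=1.000.
Largest is σ²_C = 11.111.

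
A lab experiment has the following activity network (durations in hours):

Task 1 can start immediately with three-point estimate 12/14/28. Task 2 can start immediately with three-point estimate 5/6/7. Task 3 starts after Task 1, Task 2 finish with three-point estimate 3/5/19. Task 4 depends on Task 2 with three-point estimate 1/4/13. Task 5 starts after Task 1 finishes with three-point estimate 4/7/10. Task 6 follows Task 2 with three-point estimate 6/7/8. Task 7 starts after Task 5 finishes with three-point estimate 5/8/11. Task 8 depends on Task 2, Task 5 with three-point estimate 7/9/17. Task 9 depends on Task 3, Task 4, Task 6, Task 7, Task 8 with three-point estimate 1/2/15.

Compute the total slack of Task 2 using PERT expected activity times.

17 hours

te_Task 1 = (12 + 4·14 + 28)/6 = 96/6 = 16
te_Task 2 = (5 + 4·6 + 7)/6 = 36/6 = 6
te_Task 3 = (3 + 4·5 + 19)/6 = 42/6 = 7
te_Task 4 = (1 + 4·4 + 13)/6 = 30/6 = 5
te_Task 5 = (4 + 4·7 + 10)/6 = 42/6 = 7
te_Task 6 = (6 + 4·7 + 8)/6 = 42/6 = 7
te_Task 7 = (5 + 4·8 + 11)/6 = 48/6 = 8
te_Task 8 = (7 + 4·9 + 17)/6 = 60/6 = 10
te_Task 9 = (1 + 4·2 + 15)/6 = 24/6 = 4

Forward pass:
ES_Task 1 = 0; EF_Task 1 = 16
ES_Task 2 = 0; EF_Task 2 = 6
ES_Task 3 = max(EF_Task 1=16, EF_Task 2=6) = 16; EF_Task 3 = 16+7 = 23
ES_Task 4 = 6; EF_Task 4 = 6+5 = 11
ES_Task 5 = 16; EF_Task 5 = 16+7 = 23
ES_Task 6 = 6; EF_Task 6 = 6+7 = 13
ES_Task 7 = 23; EF_Task 7 = 23+8 = 31
ES_Task 8 = max(EF_Task 2=6, EF_Task 5=23) = 23; EF_Task 8 = 23+10 = 33
ES_Task 9 = max(EF_Task 3=23, EF_Task 4=11, EF_Task 6=13, EF_Task 7=31, EF_Task 8=33) = 33; EF_Task 9 = 33+4 = 37
Expected project duration μ = 37 hours. Critical path: Task 1 → Task 5 → Task 8 → Task 9.

Backward pass:
LF_Task 9 = 37; LS_Task 9 = 37−4 = 33
LF_Task 8 = LS_Task 9 = 33; LS_Task 8 = 33−10 = 23
LF_Task 7 = LS_Task 9 = 33; LS_Task 7 = 33−8 = 25
LF_Task 6 = LS_Task 9 = 33; LS_Task 6 = 33−7 = 26
LF_Task 5 = min(LS_Task 7=25, LS_Task 8=23) = 23; LS_Task 5 = 23−7 = 16
LF_Task 4 = LS_Task 9 = 33; LS_Task 4 = 33−5 = 28
LF_Task 3 = LS_Task 9 = 33; LS_Task 3 = 33−7 = 26
LF_Task 2 = min(LS_Task 3=26, LS_Task 4=28, LS_Task 6=26, LS_Task 8=23) = 23; LS_Task 2 = 23−6 = 17
LF_Task 1 = min(LS_Task 3=26, LS_Task 5=16) = 16; LS_Task 1 = 16−16 = 0
Slack_Task 2 = LS_Task 2 − ES_Task 2 = 17 − 0 = 17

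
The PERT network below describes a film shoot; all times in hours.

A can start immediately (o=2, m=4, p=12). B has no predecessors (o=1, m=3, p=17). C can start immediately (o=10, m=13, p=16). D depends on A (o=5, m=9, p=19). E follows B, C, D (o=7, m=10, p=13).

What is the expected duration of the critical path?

te_A = (2 + 4·4 + 12)/6 = 30/6 = 5
te_B = (1 + 4·3 + 17)/6 = 30/6 = 5
te_C = (10 + 4·13 + 16)/6 = 78/6 = 13
te_D = (5 + 4·9 + 19)/6 = 60/6 = 10
te_E = (7 + 4·10 + 13)/6 = 60/6 = 10

Forward pass:
ES_A = 0; EF_A = 5
ES_B = 0; EF_B = 5
ES_C = 0; EF_C = 13
ES_D = 5; EF_D = 5+10 = 15
ES_E = max(EF_B=5, EF_C=13, EF_D=15) = 15; EF_E = 15+10 = 25
Expected project duration μ = 25 hours. Critical path: A → D → E.

25 hours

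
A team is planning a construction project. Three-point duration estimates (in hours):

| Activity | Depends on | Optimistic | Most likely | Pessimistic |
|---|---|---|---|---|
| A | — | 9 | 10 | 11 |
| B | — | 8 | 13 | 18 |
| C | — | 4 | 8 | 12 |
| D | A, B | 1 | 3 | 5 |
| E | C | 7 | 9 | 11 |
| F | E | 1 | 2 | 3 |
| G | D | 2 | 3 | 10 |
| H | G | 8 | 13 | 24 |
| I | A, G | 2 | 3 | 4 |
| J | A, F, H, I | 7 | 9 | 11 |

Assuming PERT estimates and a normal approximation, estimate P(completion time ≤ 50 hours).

te_A = (9 + 4·10 + 11)/6 = 60/6 = 10; σ²_A = ((11−9)/6)² = 0.111
te_B = (8 + 4·13 + 18)/6 = 78/6 = 13; σ²_B = ((18−8)/6)² = 2.778
te_C = (4 + 4·8 + 12)/6 = 48/6 = 8; σ²_C = ((12−4)/6)² = 1.778
te_D = (1 + 4·3 + 5)/6 = 18/6 = 3; σ²_D = ((5−1)/6)² = 0.444
te_E = (7 + 4·9 + 11)/6 = 54/6 = 9; σ²_E = ((11−7)/6)² = 0.444
te_F = (1 + 4·2 + 3)/6 = 12/6 = 2; σ²_F = ((3−1)/6)² = 0.111
te_G = (2 + 4·3 + 10)/6 = 24/6 = 4; σ²_G = ((10−2)/6)² = 1.778
te_H = (8 + 4·13 + 24)/6 = 84/6 = 14; σ²_H = ((24−8)/6)² = 7.111
te_I = (2 + 4·3 + 4)/6 = 18/6 = 3; σ²_I = ((4−2)/6)² = 0.111
te_J = (7 + 4·9 + 11)/6 = 54/6 = 9; σ²_J = ((11−7)/6)² = 0.444

Forward pass:
ES_A = 0; EF_A = 10
ES_B = 0; EF_B = 13
ES_C = 0; EF_C = 8
ES_D = max(EF_A=10, EF_B=13) = 13; EF_D = 13+3 = 16
ES_E = 8; EF_E = 8+9 = 17
ES_F = 17; EF_F = 17+2 = 19
ES_G = 16; EF_G = 16+4 = 20
ES_H = 20; EF_H = 20+14 = 34
ES_I = max(EF_A=10, EF_G=20) = 20; EF_I = 20+3 = 23
ES_J = max(EF_A=10, EF_F=19, EF_H=34, EF_I=23) = 34; EF_J = 34+9 = 43
Expected project duration μ = 43 hours. Critical path: B → D → G → H → J.

Variance along critical path = 2.778 + 0.444 + 1.778 + 7.111 + 0.444 = 12.556; σ = √12.556 = 3.543 hours.
Z = (50 − 43) / 3.543 = 1.976
P(T ≤ 50) = Φ(1.976) ≈ 0.976

0.976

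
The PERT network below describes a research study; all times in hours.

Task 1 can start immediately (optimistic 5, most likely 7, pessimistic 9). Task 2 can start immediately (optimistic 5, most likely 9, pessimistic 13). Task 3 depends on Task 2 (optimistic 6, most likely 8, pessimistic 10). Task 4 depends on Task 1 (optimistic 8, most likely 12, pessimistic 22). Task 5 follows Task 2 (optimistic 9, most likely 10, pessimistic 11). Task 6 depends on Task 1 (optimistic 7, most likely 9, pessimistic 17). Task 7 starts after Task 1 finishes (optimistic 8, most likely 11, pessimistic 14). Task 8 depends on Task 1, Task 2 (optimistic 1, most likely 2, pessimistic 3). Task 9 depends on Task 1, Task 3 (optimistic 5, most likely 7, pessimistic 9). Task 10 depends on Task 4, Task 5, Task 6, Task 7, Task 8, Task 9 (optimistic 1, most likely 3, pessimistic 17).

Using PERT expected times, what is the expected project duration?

te_Task 1 = (5 + 4·7 + 9)/6 = 42/6 = 7
te_Task 2 = (5 + 4·9 + 13)/6 = 54/6 = 9
te_Task 3 = (6 + 4·8 + 10)/6 = 48/6 = 8
te_Task 4 = (8 + 4·12 + 22)/6 = 78/6 = 13
te_Task 5 = (9 + 4·10 + 11)/6 = 60/6 = 10
te_Task 6 = (7 + 4·9 + 17)/6 = 60/6 = 10
te_Task 7 = (8 + 4·11 + 14)/6 = 66/6 = 11
te_Task 8 = (1 + 4·2 + 3)/6 = 12/6 = 2
te_Task 9 = (5 + 4·7 + 9)/6 = 42/6 = 7
te_Task 10 = (1 + 4·3 + 17)/6 = 30/6 = 5

Forward pass:
ES_Task 1 = 0; EF_Task 1 = 7
ES_Task 2 = 0; EF_Task 2 = 9
ES_Task 3 = 9; EF_Task 3 = 9+8 = 17
ES_Task 4 = 7; EF_Task 4 = 7+13 = 20
ES_Task 5 = 9; EF_Task 5 = 9+10 = 19
ES_Task 6 = 7; EF_Task 6 = 7+10 = 17
ES_Task 7 = 7; EF_Task 7 = 7+11 = 18
ES_Task 8 = max(EF_Task 1=7, EF_Task 2=9) = 9; EF_Task 8 = 9+2 = 11
ES_Task 9 = max(EF_Task 1=7, EF_Task 3=17) = 17; EF_Task 9 = 17+7 = 24
ES_Task 10 = max(EF_Task 4=20, EF_Task 5=19, EF_Task 6=17, EF_Task 7=18, EF_Task 8=11, EF_Task 9=24) = 24; EF_Task 10 = 24+5 = 29
Expected project duration μ = 29 hours. Critical path: Task 2 → Task 3 → Task 9 → Task 10.

29 hours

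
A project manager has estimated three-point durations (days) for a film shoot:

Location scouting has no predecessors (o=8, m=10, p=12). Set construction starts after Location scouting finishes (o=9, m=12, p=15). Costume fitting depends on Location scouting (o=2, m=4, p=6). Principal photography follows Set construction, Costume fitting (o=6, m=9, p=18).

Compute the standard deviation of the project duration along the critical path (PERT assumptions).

te_Location scouting = (8 + 4·10 + 12)/6 = 60/6 = 10; σ²_Location scouting = ((12−8)/6)² = 0.444
te_Set construction = (9 + 4·12 + 15)/6 = 72/6 = 12; σ²_Set construction = ((15−9)/6)² = 1.000
te_Costume fitting = (2 + 4·4 + 6)/6 = 24/6 = 4; σ²_Costume fitting = ((6−2)/6)² = 0.444
te_Principal photography = (6 + 4·9 + 18)/6 = 60/6 = 10; σ²_Principal photography = ((18−6)/6)² = 4.000

Forward pass:
ES_Location scouting = 0; EF_Location scouting = 10
ES_Set construction = 10; EF_Set construction = 10+12 = 22
ES_Costume fitting = 10; EF_Costume fitting = 10+4 = 14
ES_Principal photography = max(EF_Set construction=22, EF_Costume fitting=14) = 22; EF_Principal photography = 22+10 = 32
Expected project duration μ = 32 days. Critical path: Location scouting → Set construction → Principal photography.

Variance along critical path = 0.444 + 1.000 + 4.000 = 5.444
σ = √5.444 = 2.333 days

2.33 days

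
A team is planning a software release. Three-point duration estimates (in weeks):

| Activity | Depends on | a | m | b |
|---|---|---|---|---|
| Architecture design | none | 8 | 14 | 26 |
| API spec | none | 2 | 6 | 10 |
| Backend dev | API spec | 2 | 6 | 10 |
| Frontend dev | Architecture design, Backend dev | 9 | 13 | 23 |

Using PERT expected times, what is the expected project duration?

te_Architecture design = (8 + 4·14 + 26)/6 = 90/6 = 15
te_API spec = (2 + 4·6 + 10)/6 = 36/6 = 6
te_Backend dev = (2 + 4·6 + 10)/6 = 36/6 = 6
te_Frontend dev = (9 + 4·13 + 23)/6 = 84/6 = 14

Forward pass:
ES_Architecture design = 0; EF_Architecture design = 15
ES_API spec = 0; EF_API spec = 6
ES_Backend dev = 6; EF_Backend dev = 6+6 = 12
ES_Frontend dev = max(EF_Architecture design=15, EF_Backend dev=12) = 15; EF_Frontend dev = 15+14 = 29
Expected project duration μ = 29 weeks. Critical path: Architecture design → Frontend dev.

29 weeks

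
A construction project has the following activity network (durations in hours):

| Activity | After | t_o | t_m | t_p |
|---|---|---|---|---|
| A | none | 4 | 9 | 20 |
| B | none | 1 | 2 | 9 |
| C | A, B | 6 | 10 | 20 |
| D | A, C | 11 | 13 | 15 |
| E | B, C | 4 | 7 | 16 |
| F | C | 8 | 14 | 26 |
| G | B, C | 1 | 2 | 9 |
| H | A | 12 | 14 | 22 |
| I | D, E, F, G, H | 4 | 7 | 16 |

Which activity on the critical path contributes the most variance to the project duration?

te_A = (4 + 4·9 + 20)/6 = 60/6 = 10; σ²_A = ((20−4)/6)² = 7.111
te_B = (1 + 4·2 + 9)/6 = 18/6 = 3; σ²_B = ((9−1)/6)² = 1.778
te_C = (6 + 4·10 + 20)/6 = 66/6 = 11; σ²_C = ((20−6)/6)² = 5.444
te_D = (11 + 4·13 + 15)/6 = 78/6 = 13; σ²_D = ((15−11)/6)² = 0.444
te_E = (4 + 4·7 + 16)/6 = 48/6 = 8; σ²_E = ((16−4)/6)² = 4.000
te_F = (8 + 4·14 + 26)/6 = 90/6 = 15; σ²_F = ((26−8)/6)² = 9.000
te_G = (1 + 4·2 + 9)/6 = 18/6 = 3; σ²_G = ((9−1)/6)² = 1.778
te_H = (12 + 4·14 + 22)/6 = 90/6 = 15; σ²_H = ((22−12)/6)² = 2.778
te_I = (4 + 4·7 + 16)/6 = 48/6 = 8; σ²_I = ((16−4)/6)² = 4.000

Forward pass:
ES_A = 0; EF_A = 10
ES_B = 0; EF_B = 3
ES_C = max(EF_A=10, EF_B=3) = 10; EF_C = 10+11 = 21
ES_D = max(EF_A=10, EF_C=21) = 21; EF_D = 21+13 = 34
ES_E = max(EF_B=3, EF_C=21) = 21; EF_E = 21+8 = 29
ES_F = 21; EF_F = 21+15 = 36
ES_G = max(EF_B=3, EF_C=21) = 21; EF_G = 21+3 = 24
ES_H = 10; EF_H = 10+15 = 25
ES_I = max(EF_D=34, EF_E=29, EF_F=36, EF_G=24, EF_H=25) = 36; EF_I = 36+8 = 44
Expected project duration μ = 44 hours. Critical path: A → C → F → I.

Variances on critical path: σ²_A=7.111, σ²_C=5.444, σ²_F=9.000, σ²_I=4.000.
Largest is σ²_F = 9.000.

F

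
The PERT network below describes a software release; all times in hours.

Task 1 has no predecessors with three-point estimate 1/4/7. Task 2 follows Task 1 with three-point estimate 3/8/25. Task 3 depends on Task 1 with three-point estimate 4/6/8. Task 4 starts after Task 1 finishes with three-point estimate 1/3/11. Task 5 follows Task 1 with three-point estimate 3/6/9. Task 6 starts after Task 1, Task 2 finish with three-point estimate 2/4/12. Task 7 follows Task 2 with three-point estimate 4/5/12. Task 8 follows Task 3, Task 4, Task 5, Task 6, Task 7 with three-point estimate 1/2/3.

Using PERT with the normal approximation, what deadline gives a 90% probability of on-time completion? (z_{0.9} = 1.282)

te_Task 1 = (1 + 4·4 + 7)/6 = 24/6 = 4; σ²_Task 1 = ((7−1)/6)² = 1.000
te_Task 2 = (3 + 4·8 + 25)/6 = 60/6 = 10; σ²_Task 2 = ((25−3)/6)² = 13.444
te_Task 3 = (4 + 4·6 + 8)/6 = 36/6 = 6; σ²_Task 3 = ((8−4)/6)² = 0.444
te_Task 4 = (1 + 4·3 + 11)/6 = 24/6 = 4; σ²_Task 4 = ((11−1)/6)² = 2.778
te_Task 5 = (3 + 4·6 + 9)/6 = 36/6 = 6; σ²_Task 5 = ((9−3)/6)² = 1.000
te_Task 6 = (2 + 4·4 + 12)/6 = 30/6 = 5; σ²_Task 6 = ((12−2)/6)² = 2.778
te_Task 7 = (4 + 4·5 + 12)/6 = 36/6 = 6; σ²_Task 7 = ((12−4)/6)² = 1.778
te_Task 8 = (1 + 4·2 + 3)/6 = 12/6 = 2; σ²_Task 8 = ((3−1)/6)² = 0.111

Forward pass:
ES_Task 1 = 0; EF_Task 1 = 4
ES_Task 2 = 4; EF_Task 2 = 4+10 = 14
ES_Task 3 = 4; EF_Task 3 = 4+6 = 10
ES_Task 4 = 4; EF_Task 4 = 4+4 = 8
ES_Task 5 = 4; EF_Task 5 = 4+6 = 10
ES_Task 6 = max(EF_Task 1=4, EF_Task 2=14) = 14; EF_Task 6 = 14+5 = 19
ES_Task 7 = 14; EF_Task 7 = 14+6 = 20
ES_Task 8 = max(EF_Task 3=10, EF_Task 4=8, EF_Task 5=10, EF_Task 6=19, EF_Task 7=20) = 20; EF_Task 8 = 20+2 = 22
Expected project duration μ = 22 hours. Critical path: Task 1 → Task 2 → Task 7 → Task 8.

Variance along critical path = 1.000 + 13.444 + 1.778 + 0.111 = 16.333; σ = 4.041 hours.
D = μ + z·σ = 22 + 1.282·4.041 = 27.2 hours

27.2 hours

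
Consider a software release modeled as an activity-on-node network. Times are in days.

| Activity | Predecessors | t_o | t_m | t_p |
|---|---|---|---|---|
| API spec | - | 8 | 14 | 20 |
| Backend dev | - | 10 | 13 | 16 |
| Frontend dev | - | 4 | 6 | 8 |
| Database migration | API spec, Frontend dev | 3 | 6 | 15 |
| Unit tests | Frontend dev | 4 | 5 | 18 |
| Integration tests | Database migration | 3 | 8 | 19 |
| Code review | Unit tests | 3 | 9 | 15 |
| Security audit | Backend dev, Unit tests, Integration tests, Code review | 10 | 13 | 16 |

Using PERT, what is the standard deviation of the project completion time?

4.01 days

te_API spec = (8 + 4·14 + 20)/6 = 84/6 = 14; σ²_API spec = ((20−8)/6)² = 4.000
te_Backend dev = (10 + 4·13 + 16)/6 = 78/6 = 13; σ²_Backend dev = ((16−10)/6)² = 1.000
te_Frontend dev = (4 + 4·6 + 8)/6 = 36/6 = 6; σ²_Frontend dev = ((8−4)/6)² = 0.444
te_Database migration = (3 + 4·6 + 15)/6 = 42/6 = 7; σ²_Database migration = ((15−3)/6)² = 4.000
te_Unit tests = (4 + 4·5 + 18)/6 = 42/6 = 7; σ²_Unit tests = ((18−4)/6)² = 5.444
te_Integration tests = (3 + 4·8 + 19)/6 = 54/6 = 9; σ²_Integration tests = ((19−3)/6)² = 7.111
te_Code review = (3 + 4·9 + 15)/6 = 54/6 = 9; σ²_Code review = ((15−3)/6)² = 4.000
te_Security audit = (10 + 4·13 + 16)/6 = 78/6 = 13; σ²_Security audit = ((16−10)/6)² = 1.000

Forward pass:
ES_API spec = 0; EF_API spec = 14
ES_Backend dev = 0; EF_Backend dev = 13
ES_Frontend dev = 0; EF_Frontend dev = 6
ES_Database migration = max(EF_API spec=14, EF_Frontend dev=6) = 14; EF_Database migration = 14+7 = 21
ES_Unit tests = 6; EF_Unit tests = 6+7 = 13
ES_Integration tests = 21; EF_Integration tests = 21+9 = 30
ES_Code review = 13; EF_Code review = 13+9 = 22
ES_Security audit = max(EF_Backend dev=13, EF_Unit tests=13, EF_Integration tests=30, EF_Code review=22) = 30; EF_Security audit = 30+13 = 43
Expected project duration μ = 43 days. Critical path: API spec → Database migration → Integration tests → Security audit.

Variance along critical path = 4.000 + 4.000 + 7.111 + 1.000 = 16.111
σ = √16.111 = 4.014 days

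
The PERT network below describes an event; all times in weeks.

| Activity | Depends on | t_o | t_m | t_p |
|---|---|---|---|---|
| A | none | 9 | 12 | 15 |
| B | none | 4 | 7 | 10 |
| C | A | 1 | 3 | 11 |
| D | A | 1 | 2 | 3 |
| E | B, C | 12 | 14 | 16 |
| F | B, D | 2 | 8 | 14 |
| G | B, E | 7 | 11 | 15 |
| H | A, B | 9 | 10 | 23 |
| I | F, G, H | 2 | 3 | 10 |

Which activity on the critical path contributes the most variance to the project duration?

C

te_A = (9 + 4·12 + 15)/6 = 72/6 = 12; σ²_A = ((15−9)/6)² = 1.000
te_B = (4 + 4·7 + 10)/6 = 42/6 = 7; σ²_B = ((10−4)/6)² = 1.000
te_C = (1 + 4·3 + 11)/6 = 24/6 = 4; σ²_C = ((11−1)/6)² = 2.778
te_D = (1 + 4·2 + 3)/6 = 12/6 = 2; σ²_D = ((3−1)/6)² = 0.111
te_E = (12 + 4·14 + 16)/6 = 84/6 = 14; σ²_E = ((16−12)/6)² = 0.444
te_F = (2 + 4·8 + 14)/6 = 48/6 = 8; σ²_F = ((14−2)/6)² = 4.000
te_G = (7 + 4·11 + 15)/6 = 66/6 = 11; σ²_G = ((15−7)/6)² = 1.778
te_H = (9 + 4·10 + 23)/6 = 72/6 = 12; σ²_H = ((23−9)/6)² = 5.444
te_I = (2 + 4·3 + 10)/6 = 24/6 = 4; σ²_I = ((10−2)/6)² = 1.778

Forward pass:
ES_A = 0; EF_A = 12
ES_B = 0; EF_B = 7
ES_C = 12; EF_C = 12+4 = 16
ES_D = 12; EF_D = 12+2 = 14
ES_E = max(EF_B=7, EF_C=16) = 16; EF_E = 16+14 = 30
ES_F = max(EF_B=7, EF_D=14) = 14; EF_F = 14+8 = 22
ES_G = max(EF_B=7, EF_E=30) = 30; EF_G = 30+11 = 41
ES_H = max(EF_A=12, EF_B=7) = 12; EF_H = 12+12 = 24
ES_I = max(EF_F=22, EF_G=41, EF_H=24) = 41; EF_I = 41+4 = 45
Expected project duration μ = 45 weeks. Critical path: A → C → E → G → I.

Variances on critical path: σ²_A=1.000, σ²_C=2.778, σ²_E=0.444, σ²_G=1.778, σ²_I=1.778.
Largest is σ²_C = 2.778.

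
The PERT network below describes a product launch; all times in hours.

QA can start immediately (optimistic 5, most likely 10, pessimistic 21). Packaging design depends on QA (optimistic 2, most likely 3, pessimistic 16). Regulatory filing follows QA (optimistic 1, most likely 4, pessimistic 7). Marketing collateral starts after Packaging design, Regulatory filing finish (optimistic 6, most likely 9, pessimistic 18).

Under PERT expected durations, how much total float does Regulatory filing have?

1 hours

te_QA = (5 + 4·10 + 21)/6 = 66/6 = 11
te_Packaging design = (2 + 4·3 + 16)/6 = 30/6 = 5
te_Regulatory filing = (1 + 4·4 + 7)/6 = 24/6 = 4
te_Marketing collateral = (6 + 4·9 + 18)/6 = 60/6 = 10

Forward pass:
ES_QA = 0; EF_QA = 11
ES_Packaging design = 11; EF_Packaging design = 11+5 = 16
ES_Regulatory filing = 11; EF_Regulatory filing = 11+4 = 15
ES_Marketing collateral = max(EF_Packaging design=16, EF_Regulatory filing=15) = 16; EF_Marketing collateral = 16+10 = 26
Expected project duration μ = 26 hours. Critical path: QA → Packaging design → Marketing collateral.

Backward pass:
LF_Marketing collateral = 26; LS_Marketing collateral = 26−10 = 16
LF_Regulatory filing = LS_Marketing collateral = 16; LS_Regulatory filing = 16−4 = 12
LF_Packaging design = LS_Marketing collateral = 16; LS_Packaging design = 16−5 = 11
LF_QA = min(LS_Packaging design=11, LS_Regulatory filing=12) = 11; LS_QA = 11−11 = 0
Slack_Regulatory filing = LS_Regulatory filing − ES_Regulatory filing = 12 − 11 = 1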